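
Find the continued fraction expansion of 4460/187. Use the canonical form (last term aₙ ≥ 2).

[23; 1, 5, 1, 2, 9]

4460 = 23·187 + 159
187 = 1·159 + 28
159 = 5·28 + 19
28 = 1·19 + 9
19 = 2·9 + 1
9 = 9·1 + 0  (stop)
So 4460/187 = [23; 1, 5, 1, 2, 9].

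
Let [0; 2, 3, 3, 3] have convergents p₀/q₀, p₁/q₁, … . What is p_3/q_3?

Using pₖ = aₖpₖ₋₁ + pₖ₋₂, qₖ = aₖqₖ₋₁ + qₖ₋₂ (with p₋₁=1, p₋₂=0, q₋₁=0, q₋₂=1):
  k=0: a=0, p=0, q=1
  k=1: a=2, p=1, q=2
  k=2: a=3, p=3, q=7
  k=3: a=3, p=10, q=23

10/23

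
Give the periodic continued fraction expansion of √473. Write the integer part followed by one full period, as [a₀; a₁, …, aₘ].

[21; 1, 2, 1, 42]

a₀ = ⌊√473⌋ = 21.
With m₀=0, d₀=1 and mₖ₊₁ = dₖaₖ − mₖ, dₖ₊₁ = (n − mₖ₊₁²)/dₖ, aₖ₊₁ = ⌊(a₀+mₖ₊₁)/dₖ₊₁⌋:
  k=1: m=21, d=32, a=1
  k=2: m=11, d=11, a=2
  k=3: m=11, d=32, a=1
  k=4: m=21, d=1, a=42
d=1 and a=2a₀=42 at k=4, so the next step gives (m, d) = (21, 32) again — its k=1 value — and the period has length 4.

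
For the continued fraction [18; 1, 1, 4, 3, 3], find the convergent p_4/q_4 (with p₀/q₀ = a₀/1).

538/29

Using pₖ = aₖpₖ₋₁ + pₖ₋₂, qₖ = aₖqₖ₋₁ + qₖ₋₂ (with p₋₁=1, p₋₂=0, q₋₁=0, q₋₂=1):
  k=0: a=18, p=18, q=1
  k=1: a=1, p=19, q=1
  k=2: a=1, p=37, q=2
  k=3: a=4, p=167, q=9
  k=4: a=3, p=538, q=29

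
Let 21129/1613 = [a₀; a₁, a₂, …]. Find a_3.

3

21129 = 13·1613 + 160   →  a_0 = 13
1613 = 10·160 + 13   →  a_1 = 10
160 = 12·13 + 4   →  a_2 = 12
13 = 3·4 + 1   →  a_3 = 3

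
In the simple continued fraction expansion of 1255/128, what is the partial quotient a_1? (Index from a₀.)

1255 = 9·128 + 103   →  a_0 = 9
128 = 1·103 + 25   →  a_1 = 1

1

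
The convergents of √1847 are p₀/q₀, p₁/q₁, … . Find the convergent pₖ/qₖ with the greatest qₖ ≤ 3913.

√1847 = [42; 1, 41, 1, 84, …] (period length 4).
Convergents:
  p_0/q_0 = 42/1
  p_1/q_1 = 43/1
  p_2/q_2 = 1805/42
  p_3/q_3 = 1848/43
  p_4/q_4 = 157037/3654
  p_5/q_5 = 158885/3697
  p_6/q_6 = 6671322/155231
q_5 = 3697 ≤ 3913 < 155231 = q_6, so the answer is 158885/3697.

158885/3697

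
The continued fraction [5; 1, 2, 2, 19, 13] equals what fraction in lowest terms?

Using pₖ = aₖpₖ₋₁ + pₖ₋₂ and qₖ = aₖqₖ₋₁ + qₖ₋₂:
  k=0: a=5, p=5, q=1
  k=1: a=1, p=6, q=1
  k=2: a=2, p=17, q=3
  k=3: a=2, p=40, q=7
  k=4: a=19, p=777, q=136
  k=5: a=13, p=10141, q=1775

10141/1775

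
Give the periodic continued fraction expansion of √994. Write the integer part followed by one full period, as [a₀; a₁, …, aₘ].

a₀ = ⌊√994⌋ = 31.
With m₀=0, d₀=1 and mₖ₊₁ = dₖaₖ − mₖ, dₖ₊₁ = (n − mₖ₊₁²)/dₖ, aₖ₊₁ = ⌊(a₀+mₖ₊₁)/dₖ₊₁⌋:
  k=1: m=31, d=33, a=1
  k=2: m=2, d=30, a=1
  k=3: m=28, d=7, a=8
  k=4: m=28, d=30, a=1
  k=5: m=2, d=33, a=1
  k=6: m=31, d=1, a=62
d=1 and a=2a₀=62 at k=6, so the next step gives (m, d) = (31, 33) again — its k=1 value — and the period has length 6.

[31; 1, 1, 8, 1, 1, 62]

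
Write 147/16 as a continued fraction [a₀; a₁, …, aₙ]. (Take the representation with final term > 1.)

147 = 9·16 + 3
16 = 5·3 + 1
3 = 3·1 + 0  (stop)
So 147/16 = [9; 5, 3].

[9; 5, 3]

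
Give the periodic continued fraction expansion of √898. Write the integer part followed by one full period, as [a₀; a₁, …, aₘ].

a₀ = ⌊√898⌋ = 29.
With m₀=0, d₀=1 and mₖ₊₁ = dₖaₖ − mₖ, dₖ₊₁ = (n − mₖ₊₁²)/dₖ, aₖ₊₁ = ⌊(a₀+mₖ₊₁)/dₖ₊₁⌋:
  k=1: m=29, d=57, a=1
  k=2: m=28, d=2, a=28
  k=3: m=28, d=57, a=1
  k=4: m=29, d=1, a=58
d=1 and a=2a₀=58 at k=4, so the next step gives (m, d) = (29, 57) again — its k=1 value — and the period has length 4.

[29; 1, 28, 1, 58]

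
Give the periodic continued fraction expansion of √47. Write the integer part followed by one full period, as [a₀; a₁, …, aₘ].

[6; 1, 5, 1, 12]

a₀ = ⌊√47⌋ = 6.
With m₀=0, d₀=1 and mₖ₊₁ = dₖaₖ − mₖ, dₖ₊₁ = (n − mₖ₊₁²)/dₖ, aₖ₊₁ = ⌊(a₀+mₖ₊₁)/dₖ₊₁⌋:
  k=1: m=6, d=11, a=1
  k=2: m=5, d=2, a=5
  k=3: m=5, d=11, a=1
  k=4: m=6, d=1, a=12
d=1 and a=2a₀=12 at k=4, so the next step gives (m, d) = (6, 11) again — its k=1 value — and the period has length 4.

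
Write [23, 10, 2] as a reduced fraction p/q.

Using pₖ = aₖpₖ₋₁ + pₖ₋₂ and qₖ = aₖqₖ₋₁ + qₖ₋₂:
  k=0: a=23, p=23, q=1
  k=1: a=10, p=231, q=10
  k=2: a=2, p=485, q=21

485/21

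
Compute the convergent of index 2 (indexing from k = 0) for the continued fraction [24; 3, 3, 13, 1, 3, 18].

Using pₖ = aₖpₖ₋₁ + pₖ₋₂, qₖ = aₖqₖ₋₁ + qₖ₋₂ (with p₋₁=1, p₋₂=0, q₋₁=0, q₋₂=1):
  k=0: a=24, p=24, q=1
  k=1: a=3, p=73, q=3
  k=2: a=3, p=243, q=10

243/10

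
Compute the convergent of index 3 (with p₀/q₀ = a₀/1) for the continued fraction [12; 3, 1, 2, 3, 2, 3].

135/11

Using pₖ = aₖpₖ₋₁ + pₖ₋₂, qₖ = aₖqₖ₋₁ + qₖ₋₂ (with p₋₁=1, p₋₂=0, q₋₁=0, q₋₂=1):
  k=0: a=12, p=12, q=1
  k=1: a=3, p=37, q=3
  k=2: a=1, p=49, q=4
  k=3: a=2, p=135, q=11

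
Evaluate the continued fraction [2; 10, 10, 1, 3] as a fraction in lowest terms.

Using pₖ = aₖpₖ₋₁ + pₖ₋₂ and qₖ = aₖqₖ₋₁ + qₖ₋₂:
  k=0: a=2, p=2, q=1
  k=1: a=10, p=21, q=10
  k=2: a=10, p=212, q=101
  k=3: a=1, p=233, q=111
  k=4: a=3, p=911, q=434

911/434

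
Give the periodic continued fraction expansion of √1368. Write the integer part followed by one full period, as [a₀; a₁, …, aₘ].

[36; 1, 72]

a₀ = ⌊√1368⌋ = 36.
With m₀=0, d₀=1 and mₖ₊₁ = dₖaₖ − mₖ, dₖ₊₁ = (n − mₖ₊₁²)/dₖ, aₖ₊₁ = ⌊(a₀+mₖ₊₁)/dₖ₊₁⌋:
  k=1: m=36, d=72, a=1
  k=2: m=36, d=1, a=72
d=1 and a=2a₀=72 at k=2, so the next step gives (m, d) = (36, 72) again — its k=1 value — and the period has length 2.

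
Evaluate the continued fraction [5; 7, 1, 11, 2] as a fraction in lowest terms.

Using pₖ = aₖpₖ₋₁ + pₖ₋₂ and qₖ = aₖqₖ₋₁ + qₖ₋₂:
  k=0: a=5, p=5, q=1
  k=1: a=7, p=36, q=7
  k=2: a=1, p=41, q=8
  k=3: a=11, p=487, q=95
  k=4: a=2, p=1015, q=198

1015/198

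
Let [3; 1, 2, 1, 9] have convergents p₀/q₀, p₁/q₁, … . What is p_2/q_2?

11/3

Using pₖ = aₖpₖ₋₁ + pₖ₋₂, qₖ = aₖqₖ₋₁ + qₖ₋₂ (with p₋₁=1, p₋₂=0, q₋₁=0, q₋₂=1):
  k=0: a=3, p=3, q=1
  k=1: a=1, p=4, q=1
  k=2: a=2, p=11, q=3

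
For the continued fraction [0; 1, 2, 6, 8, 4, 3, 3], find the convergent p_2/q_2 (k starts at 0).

Using pₖ = aₖpₖ₋₁ + pₖ₋₂, qₖ = aₖqₖ₋₁ + qₖ₋₂ (with p₋₁=1, p₋₂=0, q₋₁=0, q₋₂=1):
  k=0: a=0, p=0, q=1
  k=1: a=1, p=1, q=1
  k=2: a=2, p=2, q=3

2/3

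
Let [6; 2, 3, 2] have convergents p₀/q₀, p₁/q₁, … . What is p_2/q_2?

Using pₖ = aₖpₖ₋₁ + pₖ₋₂, qₖ = aₖqₖ₋₁ + qₖ₋₂ (with p₋₁=1, p₋₂=0, q₋₁=0, q₋₂=1):
  k=0: a=6, p=6, q=1
  k=1: a=2, p=13, q=2
  k=2: a=3, p=45, q=7

45/7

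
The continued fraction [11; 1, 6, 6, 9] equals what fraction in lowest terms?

4673/394

Fold from the inside: start with 9/1.
  6 + 1/9 = 55/9
  6 + 9/55 = 339/55
  1 + 55/339 = 394/339
  11 + 339/394 = 4673/394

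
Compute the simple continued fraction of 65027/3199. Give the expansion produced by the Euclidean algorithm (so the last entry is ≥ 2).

[20; 3, 18, 19, 3]

65027 = 20·3199 + 1047
3199 = 3·1047 + 58
1047 = 18·58 + 3
58 = 19·3 + 1
3 = 3·1 + 0  (stop)
So 65027/3199 = [20; 3, 18, 19, 3].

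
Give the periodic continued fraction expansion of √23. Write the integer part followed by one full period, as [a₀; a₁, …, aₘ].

[4; 1, 3, 1, 8]

a₀ = ⌊√23⌋ = 4.
With m₀=0, d₀=1 and mₖ₊₁ = dₖaₖ − mₖ, dₖ₊₁ = (n − mₖ₊₁²)/dₖ, aₖ₊₁ = ⌊(a₀+mₖ₊₁)/dₖ₊₁⌋:
  k=1: m=4, d=7, a=1
  k=2: m=3, d=2, a=3
  k=3: m=3, d=7, a=1
  k=4: m=4, d=1, a=8
d=1 and a=2a₀=8 at k=4, so the next step gives (m, d) = (4, 7) again — its k=1 value — and the period has length 4.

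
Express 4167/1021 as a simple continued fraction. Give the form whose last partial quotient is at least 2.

[4; 12, 3, 3, 8]

4167 = 4·1021 + 83
1021 = 12·83 + 25
83 = 3·25 + 8
25 = 3·8 + 1
8 = 8·1 + 0  (stop)
So 4167/1021 = [4; 12, 3, 3, 8].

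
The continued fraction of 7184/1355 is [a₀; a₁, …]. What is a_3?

5

7184 = 5·1355 + 409   →  a_0 = 5
1355 = 3·409 + 128   →  a_1 = 3
409 = 3·128 + 25   →  a_2 = 3
128 = 5·25 + 3   →  a_3 = 5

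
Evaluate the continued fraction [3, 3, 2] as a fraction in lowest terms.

23/7

Using pₖ = aₖpₖ₋₁ + pₖ₋₂ and qₖ = aₖqₖ₋₁ + qₖ₋₂:
  k=0: a=3, p=3, q=1
  k=1: a=3, p=10, q=3
  k=2: a=2, p=23, q=7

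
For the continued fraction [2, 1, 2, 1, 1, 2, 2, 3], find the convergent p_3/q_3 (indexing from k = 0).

11/4

Using pₖ = aₖpₖ₋₁ + pₖ₋₂, qₖ = aₖqₖ₋₁ + qₖ₋₂ (with p₋₁=1, p₋₂=0, q₋₁=0, q₋₂=1):
  k=0: a=2, p=2, q=1
  k=1: a=1, p=3, q=1
  k=2: a=2, p=8, q=3
  k=3: a=1, p=11, q=4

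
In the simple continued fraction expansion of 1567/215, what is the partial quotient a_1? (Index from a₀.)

1567 = 7·215 + 62   →  a_0 = 7
215 = 3·62 + 29   →  a_1 = 3

3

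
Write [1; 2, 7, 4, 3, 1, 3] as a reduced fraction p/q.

Using pₖ = aₖpₖ₋₁ + pₖ₋₂ and qₖ = aₖqₖ₋₁ + qₖ₋₂:
  k=0: a=1, p=1, q=1
  k=1: a=2, p=3, q=2
  k=2: a=7, p=22, q=15
  k=3: a=4, p=91, q=62
  k=4: a=3, p=295, q=201
  k=5: a=1, p=386, q=263
  k=6: a=3, p=1453, q=990

1453/990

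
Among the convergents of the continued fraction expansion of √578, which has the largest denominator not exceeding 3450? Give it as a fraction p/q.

27720/1153

√578 = [24; 24, 48, …] (period length 2).
Convergents:
  p_0/q_0 = 24/1
  p_1/q_1 = 577/24
  p_2/q_2 = 27720/1153
  p_3/q_3 = 665857/27696
q_2 = 1153 ≤ 3450 < 27696 = q_3, so the answer is 27720/1153.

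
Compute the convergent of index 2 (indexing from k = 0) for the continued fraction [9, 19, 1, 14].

Using pₖ = aₖpₖ₋₁ + pₖ₋₂, qₖ = aₖqₖ₋₁ + qₖ₋₂ (with p₋₁=1, p₋₂=0, q₋₁=0, q₋₂=1):
  k=0: a=9, p=9, q=1
  k=1: a=19, p=172, q=19
  k=2: a=1, p=181, q=20

181/20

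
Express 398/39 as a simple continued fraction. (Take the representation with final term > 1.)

398 = 10·39 + 8
39 = 4·8 + 7
8 = 1·7 + 1
7 = 7·1 + 0  (stop)
So 398/39 = [10; 4, 1, 7].

[10; 4, 1, 7]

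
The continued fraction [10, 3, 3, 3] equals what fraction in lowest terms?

340/33

Fold from the inside: start with 3/1.
  3 + 1/3 = 10/3
  3 + 3/10 = 33/10
  10 + 10/33 = 340/33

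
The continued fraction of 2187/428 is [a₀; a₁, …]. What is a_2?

9

2187 = 5·428 + 47   →  a_0 = 5
428 = 9·47 + 5   →  a_1 = 9
47 = 9·5 + 2   →  a_2 = 9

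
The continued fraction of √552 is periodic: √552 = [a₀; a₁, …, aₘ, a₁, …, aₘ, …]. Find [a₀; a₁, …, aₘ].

[23; 2, 46]

a₀ = ⌊√552⌋ = 23.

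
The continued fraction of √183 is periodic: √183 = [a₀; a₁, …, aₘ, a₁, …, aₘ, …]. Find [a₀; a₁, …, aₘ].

a₀ = ⌊√183⌋ = 13.
With m₀=0, d₀=1 and mₖ₊₁ = dₖaₖ − mₖ, dₖ₊₁ = (n − mₖ₊₁²)/dₖ, aₖ₊₁ = ⌊(a₀+mₖ₊₁)/dₖ₊₁⌋:
  k=1: m=13, d=14, a=1
  k=2: m=1, d=13, a=1
  k=3: m=12, d=3, a=8
  k=4: m=12, d=13, a=1
  k=5: m=1, d=14, a=1
  k=6: m=13, d=1, a=26
d=1 and a=2a₀=26 at k=6, so the next step gives (m, d) = (13, 14) again — its k=1 value — and the period has length 6.

[13; 1, 1, 8, 1, 1, 26]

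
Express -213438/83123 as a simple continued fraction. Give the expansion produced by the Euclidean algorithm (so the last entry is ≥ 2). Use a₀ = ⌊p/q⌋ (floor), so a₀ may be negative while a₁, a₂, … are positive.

[-3; 2, 3, 5, 4, 8, 7, 9]

-213438 = -3×83123 + 35931
83123 = 2×35931 + 11261
35931 = 3×11261 + 2148
11261 = 5×2148 + 521
2148 = 4×521 + 64
521 = 8×64 + 9
64 = 7×9 + 1
9 = 9×1 + 0  (stop)
So -213438/83123 = [-3; 2, 3, 5, 4, 8, 7, 9].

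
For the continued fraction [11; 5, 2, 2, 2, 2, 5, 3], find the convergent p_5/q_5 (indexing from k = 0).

1756/157

Using pₖ = aₖpₖ₋₁ + pₖ₋₂, qₖ = aₖqₖ₋₁ + qₖ₋₂ (with p₋₁=1, p₋₂=0, q₋₁=0, q₋₂=1):
  k=0: a=11, p=11, q=1
  k=1: a=5, p=56, q=5
  k=2: a=2, p=123, q=11
  k=3: a=2, p=302, q=27
  k=4: a=2, p=727, q=65
  k=5: a=2, p=1756, q=157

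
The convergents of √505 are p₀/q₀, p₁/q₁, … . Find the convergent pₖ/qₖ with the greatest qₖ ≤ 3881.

72765/3238

√505 = [22; 2, 8, 2, 44, …] (period length 4).
Convergents:
  p_0/q_0 = 22/1
  p_1/q_1 = 45/2
  p_2/q_2 = 382/17
  p_3/q_3 = 809/36
  p_4/q_4 = 35978/1601
  p_5/q_5 = 72765/3238
  p_6/q_6 = 618098/27505
q_5 = 3238 ≤ 3881 < 27505 = q_6, so the answer is 72765/3238.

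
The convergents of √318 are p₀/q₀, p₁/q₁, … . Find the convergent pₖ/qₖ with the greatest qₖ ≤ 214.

3727/209

√318 = [17; 1, 4, 1, 34, …] (period length 4).
Convergents:
  p_0/q_0 = 17/1
  p_1/q_1 = 18/1
  p_2/q_2 = 89/5
  p_3/q_3 = 107/6
  p_4/q_4 = 3727/209
  p_5/q_5 = 3834/215
q_4 = 209 ≤ 214 < 215 = q_5, so the answer is 3727/209.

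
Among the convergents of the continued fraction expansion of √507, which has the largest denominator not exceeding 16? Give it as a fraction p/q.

45/2

√507 = [22; 1, 1, 14, 1, 1, 44, …] (period length 6).
Convergents:
  p_0/q_0 = 22/1
  p_1/q_1 = 23/1
  p_2/q_2 = 45/2
  p_3/q_3 = 653/29
q_2 = 2 ≤ 16 < 29 = q_3, so the answer is 45/2.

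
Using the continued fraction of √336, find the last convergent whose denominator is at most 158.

1998/109

√336 = [18; 3, 36, …] (period length 2).
Convergents:
  p_0/q_0 = 18/1
  p_1/q_1 = 55/3
  p_2/q_2 = 1998/109
  p_3/q_3 = 6049/330
q_2 = 109 ≤ 158 < 330 = q_3, so the answer is 1998/109.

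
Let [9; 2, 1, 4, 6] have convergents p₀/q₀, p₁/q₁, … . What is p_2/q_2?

Using pₖ = aₖpₖ₋₁ + pₖ₋₂, qₖ = aₖqₖ₋₁ + qₖ₋₂ (with p₋₁=1, p₋₂=0, q₋₁=0, q₋₂=1):
  k=0: a=9, p=9, q=1
  k=1: a=2, p=19, q=2
  k=2: a=1, p=28, q=3

28/3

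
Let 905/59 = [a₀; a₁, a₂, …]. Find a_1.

2

905 = 15·59 + 20   →  a_0 = 15
59 = 2·20 + 19   →  a_1 = 2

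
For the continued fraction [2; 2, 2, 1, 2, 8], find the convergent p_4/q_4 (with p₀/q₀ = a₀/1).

Using pₖ = aₖpₖ₋₁ + pₖ₋₂, qₖ = aₖqₖ₋₁ + qₖ₋₂ (with p₋₁=1, p₋₂=0, q₋₁=0, q₋₂=1):
  k=0: a=2, p=2, q=1
  k=1: a=2, p=5, q=2
  k=2: a=2, p=12, q=5
  k=3: a=1, p=17, q=7
  k=4: a=2, p=46, q=19

46/19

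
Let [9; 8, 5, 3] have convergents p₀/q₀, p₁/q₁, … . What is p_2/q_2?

Using pₖ = aₖpₖ₋₁ + pₖ₋₂, qₖ = aₖqₖ₋₁ + qₖ₋₂ (with p₋₁=1, p₋₂=0, q₋₁=0, q₋₂=1):
  k=0: a=9, p=9, q=1
  k=1: a=8, p=73, q=8
  k=2: a=5, p=374, q=41

374/41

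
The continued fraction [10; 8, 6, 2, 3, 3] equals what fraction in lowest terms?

12218/1207

Using pₖ = aₖpₖ₋₁ + pₖ₋₂ and qₖ = aₖqₖ₋₁ + qₖ₋₂:
  k=0: a=10, p=10, q=1
  k=1: a=8, p=81, q=8
  k=2: a=6, p=496, q=49
  k=3: a=2, p=1073, q=106
  k=4: a=3, p=3715, q=367
  k=5: a=3, p=12218, q=1207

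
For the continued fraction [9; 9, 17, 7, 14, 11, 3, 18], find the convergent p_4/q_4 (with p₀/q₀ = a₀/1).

140045/15372

Using pₖ = aₖpₖ₋₁ + pₖ₋₂, qₖ = aₖqₖ₋₁ + qₖ₋₂ (with p₋₁=1, p₋₂=0, q₋₁=0, q₋₂=1):
  k=0: a=9, p=9, q=1
  k=1: a=9, p=82, q=9
  k=2: a=17, p=1403, q=154
  k=3: a=7, p=9903, q=1087
  k=4: a=14, p=140045, q=15372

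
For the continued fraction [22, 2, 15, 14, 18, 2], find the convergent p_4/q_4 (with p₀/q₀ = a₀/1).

177151/7879

Using pₖ = aₖpₖ₋₁ + pₖ₋₂, qₖ = aₖqₖ₋₁ + qₖ₋₂ (with p₋₁=1, p₋₂=0, q₋₁=0, q₋₂=1):
  k=0: a=22, p=22, q=1
  k=1: a=2, p=45, q=2
  k=2: a=15, p=697, q=31
  k=3: a=14, p=9803, q=436
  k=4: a=18, p=177151, q=7879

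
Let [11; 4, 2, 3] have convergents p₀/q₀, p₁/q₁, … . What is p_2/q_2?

101/9

Using pₖ = aₖpₖ₋₁ + pₖ₋₂, qₖ = aₖqₖ₋₁ + qₖ₋₂ (with p₋₁=1, p₋₂=0, q₋₁=0, q₋₂=1):
  k=0: a=11, p=11, q=1
  k=1: a=4, p=45, q=4
  k=2: a=2, p=101, q=9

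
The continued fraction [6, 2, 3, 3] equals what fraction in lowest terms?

Fold from the inside: start with 3/1.
  3 + 1/3 = 10/3
  2 + 3/10 = 23/10
  6 + 10/23 = 148/23

148/23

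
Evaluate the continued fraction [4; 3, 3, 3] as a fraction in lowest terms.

Fold from the inside: start with 3/1.
  3 + 1/3 = 10/3
  3 + 3/10 = 33/10
  4 + 10/33 = 142/33

142/33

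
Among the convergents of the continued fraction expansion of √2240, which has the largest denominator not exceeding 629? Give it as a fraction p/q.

10081/213

√2240 = [47; 3, 23, 3, 94, …] (period length 4).
Convergents:
  p_0/q_0 = 47/1
  p_1/q_1 = 142/3
  p_2/q_2 = 3313/70
  p_3/q_3 = 10081/213
  p_4/q_4 = 950927/20092
q_3 = 213 ≤ 629 < 20092 = q_4, so the answer is 10081/213.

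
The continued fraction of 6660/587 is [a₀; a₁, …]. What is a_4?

6660 = 11·587 + 203   →  a_0 = 11
587 = 2·203 + 181   →  a_1 = 2
203 = 1·181 + 22   →  a_2 = 1
181 = 8·22 + 5   →  a_3 = 8
22 = 4·5 + 2   →  a_4 = 4

4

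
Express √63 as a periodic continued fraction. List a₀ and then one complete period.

[7; 1, 14]

a₀ = ⌊√63⌋ = 7.
With m₀=0, d₀=1 and mₖ₊₁ = dₖaₖ − mₖ, dₖ₊₁ = (n − mₖ₊₁²)/dₖ, aₖ₊₁ = ⌊(a₀+mₖ₊₁)/dₖ₊₁⌋:
  k=1: m=7, d=14, a=1
  k=2: m=7, d=1, a=14
d=1 and a=2a₀=14 at k=2, so the next step gives (m, d) = (7, 14) again — its k=1 value — and the period has length 2.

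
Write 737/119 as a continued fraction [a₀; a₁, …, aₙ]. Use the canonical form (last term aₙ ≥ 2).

737 = 6*119 + 23
119 = 5*23 + 4
23 = 5*4 + 3
4 = 1*3 + 1
3 = 3*1 + 0  (stop)
So 737/119 = [6; 5, 5, 1, 3].

[6; 5, 5, 1, 3]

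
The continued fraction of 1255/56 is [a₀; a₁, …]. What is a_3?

3

1255 = 22·56 + 23   →  a_0 = 22
56 = 2·23 + 10   →  a_1 = 2
23 = 2·10 + 3   →  a_2 = 2
10 = 3·3 + 1   →  a_3 = 3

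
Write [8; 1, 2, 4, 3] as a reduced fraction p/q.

365/42

Using pₖ = aₖpₖ₋₁ + pₖ₋₂ and qₖ = aₖqₖ₋₁ + qₖ₋₂:
  k=0: a=8, p=8, q=1
  k=1: a=1, p=9, q=1
  k=2: a=2, p=26, q=3
  k=3: a=4, p=113, q=13
  k=4: a=3, p=365, q=42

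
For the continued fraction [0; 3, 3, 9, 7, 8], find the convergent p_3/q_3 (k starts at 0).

Using pₖ = aₖpₖ₋₁ + pₖ₋₂, qₖ = aₖqₖ₋₁ + qₖ₋₂ (with p₋₁=1, p₋₂=0, q₋₁=0, q₋₂=1):
  k=0: a=0, p=0, q=1
  k=1: a=3, p=1, q=3
  k=2: a=3, p=3, q=10
  k=3: a=9, p=28, q=93

28/93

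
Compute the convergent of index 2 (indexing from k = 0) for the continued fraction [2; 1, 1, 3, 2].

Using pₖ = aₖpₖ₋₁ + pₖ₋₂, qₖ = aₖqₖ₋₁ + qₖ₋₂ (with p₋₁=1, p₋₂=0, q₋₁=0, q₋₂=1):
  k=0: a=2, p=2, q=1
  k=1: a=1, p=3, q=1
  k=2: a=1, p=5, q=2

5/2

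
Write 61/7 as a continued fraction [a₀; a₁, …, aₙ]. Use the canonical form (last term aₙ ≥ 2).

61 = 8·7 + 5
7 = 1·5 + 2
5 = 2·2 + 1
2 = 2·1 + 0  (stop)
So 61/7 = [8; 1, 2, 2].

[8; 1, 2, 2]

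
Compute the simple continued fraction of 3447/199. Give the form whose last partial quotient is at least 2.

3447 = 17*199 + 64
199 = 3*64 + 7
64 = 9*7 + 1
7 = 7*1 + 0  (stop)
So 3447/199 = [17; 3, 9, 7].

[17; 3, 9, 7]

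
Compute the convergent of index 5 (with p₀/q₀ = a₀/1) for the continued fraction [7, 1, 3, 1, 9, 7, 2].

Using pₖ = aₖpₖ₋₁ + pₖ₋₂, qₖ = aₖqₖ₋₁ + qₖ₋₂ (with p₋₁=1, p₋₂=0, q₋₁=0, q₋₂=1):
  k=0: a=7, p=7, q=1
  k=1: a=1, p=8, q=1
  k=2: a=3, p=31, q=4
  k=3: a=1, p=39, q=5
  k=4: a=9, p=382, q=49
  k=5: a=7, p=2713, q=348

2713/348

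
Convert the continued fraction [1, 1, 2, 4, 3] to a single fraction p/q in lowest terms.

71/42

Fold from the inside: start with 3/1.
  4 + 1/3 = 13/3
  2 + 3/13 = 29/13
  1 + 13/29 = 42/29
  1 + 29/42 = 71/42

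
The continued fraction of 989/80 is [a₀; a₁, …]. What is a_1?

989 = 12·80 + 29   →  a_0 = 12
80 = 2·29 + 22   →  a_1 = 2

2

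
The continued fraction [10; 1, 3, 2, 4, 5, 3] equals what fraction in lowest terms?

7187/667

Fold from the inside: start with 3/1.
  5 + 1/3 = 16/3
  4 + 3/16 = 67/16
  2 + 16/67 = 150/67
  3 + 67/150 = 517/150
  1 + 150/517 = 667/517
  10 + 517/667 = 7187/667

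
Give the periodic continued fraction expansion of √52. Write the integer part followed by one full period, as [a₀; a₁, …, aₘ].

[7; 4, 1, 2, 1, 4, 14]

a₀ = ⌊√52⌋ = 7.
With m₀=0, d₀=1 and mₖ₊₁ = dₖaₖ − mₖ, dₖ₊₁ = (n − mₖ₊₁²)/dₖ, aₖ₊₁ = ⌊(a₀+mₖ₊₁)/dₖ₊₁⌋:
  k=1: m=7, d=3, a=4
  k=2: m=5, d=9, a=1
  k=3: m=4, d=4, a=2
  k=4: m=4, d=9, a=1
  k=5: m=5, d=3, a=4
  k=6: m=7, d=1, a=14
d=1 and a=2a₀=14 at k=6, so the next step gives (m, d) = (7, 3) again — its k=1 value — and the period has length 6.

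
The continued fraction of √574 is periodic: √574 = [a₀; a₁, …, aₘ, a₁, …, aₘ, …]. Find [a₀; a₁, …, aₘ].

[23; 1, 22, 1, 46]

a₀ = ⌊√574⌋ = 23.
With m₀=0, d₀=1 and mₖ₊₁ = dₖaₖ − mₖ, dₖ₊₁ = (n − mₖ₊₁²)/dₖ, aₖ₊₁ = ⌊(a₀+mₖ₊₁)/dₖ₊₁⌋:
  k=1: m=23, d=45, a=1
  k=2: m=22, d=2, a=22
  k=3: m=22, d=45, a=1
  k=4: m=23, d=1, a=46
d=1 and a=2a₀=46 at k=4, so the next step gives (m, d) = (23, 45) again — its k=1 value — and the period has length 4.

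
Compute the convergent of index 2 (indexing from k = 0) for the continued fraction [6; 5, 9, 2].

Using pₖ = aₖpₖ₋₁ + pₖ₋₂, qₖ = aₖqₖ₋₁ + qₖ₋₂ (with p₋₁=1, p₋₂=0, q₋₁=0, q₋₂=1):
  k=0: a=6, p=6, q=1
  k=1: a=5, p=31, q=5
  k=2: a=9, p=285, q=46

285/46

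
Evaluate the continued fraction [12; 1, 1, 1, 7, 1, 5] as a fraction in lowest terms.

1936/153

Using pₖ = aₖpₖ₋₁ + pₖ₋₂ and qₖ = aₖqₖ₋₁ + qₖ₋₂:
  k=0: a=12, p=12, q=1
  k=1: a=1, p=13, q=1
  k=2: a=1, p=25, q=2
  k=3: a=1, p=38, q=3
  k=4: a=7, p=291, q=23
  k=5: a=1, p=329, q=26
  k=6: a=5, p=1936, q=153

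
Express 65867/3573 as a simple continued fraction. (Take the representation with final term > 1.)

[18; 2, 3, 3, 13, 1, 4, 2]

65867 = 18·3573 + 1553
3573 = 2·1553 + 467
1553 = 3·467 + 152
467 = 3·152 + 11
152 = 13·11 + 9
11 = 1·9 + 2
9 = 4·2 + 1
2 = 2·1 + 0  (stop)
So 65867/3573 = [18; 2, 3, 3, 13, 1, 4, 2].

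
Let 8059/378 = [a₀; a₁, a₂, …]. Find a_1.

3

8059 = 21·378 + 121   →  a_0 = 21
378 = 3·121 + 15   →  a_1 = 3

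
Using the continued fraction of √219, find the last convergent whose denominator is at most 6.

74/5

√219 = [14; 1, 3, 1, 28, …] (period length 4).
Convergents:
  p_0/q_0 = 14/1
  p_1/q_1 = 15/1
  p_2/q_2 = 59/4
  p_3/q_3 = 74/5
  p_4/q_4 = 2131/144
q_3 = 5 ≤ 6 < 144 = q_4, so the answer is 74/5.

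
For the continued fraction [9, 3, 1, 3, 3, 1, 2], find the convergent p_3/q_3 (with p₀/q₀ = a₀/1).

139/15

Using pₖ = aₖpₖ₋₁ + pₖ₋₂, qₖ = aₖqₖ₋₁ + qₖ₋₂ (with p₋₁=1, p₋₂=0, q₋₁=0, q₋₂=1):
  k=0: a=9, p=9, q=1
  k=1: a=3, p=28, q=3
  k=2: a=1, p=37, q=4
  k=3: a=3, p=139, q=15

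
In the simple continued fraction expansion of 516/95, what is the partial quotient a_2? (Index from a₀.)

516 = 5·95 + 41   →  a_0 = 5
95 = 2·41 + 13   →  a_1 = 2
41 = 3·13 + 2   →  a_2 = 3

3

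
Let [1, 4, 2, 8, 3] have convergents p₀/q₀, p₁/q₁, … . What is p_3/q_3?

93/76

Using pₖ = aₖpₖ₋₁ + pₖ₋₂, qₖ = aₖqₖ₋₁ + qₖ₋₂ (with p₋₁=1, p₋₂=0, q₋₁=0, q₋₂=1):
  k=0: a=1, p=1, q=1
  k=1: a=4, p=5, q=4
  k=2: a=2, p=11, q=9
  k=3: a=8, p=93, q=76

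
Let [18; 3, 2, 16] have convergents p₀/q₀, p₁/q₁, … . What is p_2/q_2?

128/7

Using pₖ = aₖpₖ₋₁ + pₖ₋₂, qₖ = aₖqₖ₋₁ + qₖ₋₂ (with p₋₁=1, p₋₂=0, q₋₁=0, q₋₂=1):
  k=0: a=18, p=18, q=1
  k=1: a=3, p=55, q=3
  k=2: a=2, p=128, q=7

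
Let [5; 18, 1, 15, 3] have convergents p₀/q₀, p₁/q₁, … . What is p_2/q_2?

96/19

Using pₖ = aₖpₖ₋₁ + pₖ₋₂, qₖ = aₖqₖ₋₁ + qₖ₋₂ (with p₋₁=1, p₋₂=0, q₋₁=0, q₋₂=1):
  k=0: a=5, p=5, q=1
  k=1: a=18, p=91, q=18
  k=2: a=1, p=96, q=19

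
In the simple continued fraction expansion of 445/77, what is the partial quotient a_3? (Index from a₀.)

1

445 = 5·77 + 60   →  a_0 = 5
77 = 1·60 + 17   →  a_1 = 1
60 = 3·17 + 9   →  a_2 = 3
17 = 1·9 + 8   →  a_3 = 1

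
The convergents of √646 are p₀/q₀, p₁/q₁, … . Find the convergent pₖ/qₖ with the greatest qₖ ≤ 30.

√646 = [25; 2, 2, 2, 50, …] (period length 4).
Convergents:
  p_0/q_0 = 25/1
  p_1/q_1 = 51/2
  p_2/q_2 = 127/5
  p_3/q_3 = 305/12
  p_4/q_4 = 15377/605
q_3 = 12 ≤ 30 < 605 = q_4, so the answer is 305/12.

305/12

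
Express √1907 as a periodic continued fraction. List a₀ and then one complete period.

a₀ = ⌊√1907⌋ = 43.
With m₀=0, d₀=1 and mₖ₊₁ = dₖaₖ − mₖ, dₖ₊₁ = (n − mₖ₊₁²)/dₖ, aₖ₊₁ = ⌊(a₀+mₖ₊₁)/dₖ₊₁⌋:
  k=1: m=43, d=58, a=1
  k=2: m=15, d=29, a=2
  k=3: m=43, d=2, a=43
  k=4: m=43, d=29, a=2
  k=5: m=15, d=58, a=1
  k=6: m=43, d=1, a=86
d=1 and a=2a₀=86 at k=6, so the next step gives (m, d) = (43, 58) again — its k=1 value — and the period has length 6.

[43; 1, 2, 43, 2, 1, 86]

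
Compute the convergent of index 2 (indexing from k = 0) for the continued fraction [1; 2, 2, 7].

Using pₖ = aₖpₖ₋₁ + pₖ₋₂, qₖ = aₖqₖ₋₁ + qₖ₋₂ (with p₋₁=1, p₋₂=0, q₋₁=0, q₋₂=1):
  k=0: a=1, p=1, q=1
  k=1: a=2, p=3, q=2
  k=2: a=2, p=7, q=5

7/5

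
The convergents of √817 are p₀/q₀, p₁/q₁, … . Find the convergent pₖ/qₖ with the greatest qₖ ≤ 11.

√817 = [28; 1, 1, 2, 1, 1, 56, …] (period length 6).
Convergents:
  p_0/q_0 = 28/1
  p_1/q_1 = 29/1
  p_2/q_2 = 57/2
  p_3/q_3 = 143/5
  p_4/q_4 = 200/7
  p_5/q_5 = 343/12
q_4 = 7 ≤ 11 < 12 = q_5, so the answer is 200/7.

200/7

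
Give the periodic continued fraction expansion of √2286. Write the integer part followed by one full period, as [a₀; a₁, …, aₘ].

a₀ = ⌊√2286⌋ = 47.
With m₀=0, d₀=1 and mₖ₊₁ = dₖaₖ − mₖ, dₖ₊₁ = (n − mₖ₊₁²)/dₖ, aₖ₊₁ = ⌊(a₀+mₖ₊₁)/dₖ₊₁⌋:
  k=1: m=47, d=77, a=1
  k=2: m=30, d=18, a=4
  k=3: m=42, d=29, a=3
  k=4: m=45, d=9, a=10
  k=5: m=45, d=29, a=3
  k=6: m=42, d=18, a=4
  k=7: m=30, d=77, a=1
  k=8: m=47, d=1, a=94
d=1 and a=2a₀=94 at k=8, so the next step gives (m, d) = (47, 77) again — its k=1 value — and the period has length 8.

[47; 1, 4, 3, 10, 3, 4, 1, 94]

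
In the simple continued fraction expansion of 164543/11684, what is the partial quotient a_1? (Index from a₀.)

12

164543 = 14·11684 + 967   →  a_0 = 14
11684 = 12·967 + 80   →  a_1 = 12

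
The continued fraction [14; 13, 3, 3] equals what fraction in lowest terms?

Using pₖ = aₖpₖ₋₁ + pₖ₋₂ and qₖ = aₖqₖ₋₁ + qₖ₋₂:
  k=0: a=14, p=14, q=1
  k=1: a=13, p=183, q=13
  k=2: a=3, p=563, q=40
  k=3: a=3, p=1872, q=133

1872/133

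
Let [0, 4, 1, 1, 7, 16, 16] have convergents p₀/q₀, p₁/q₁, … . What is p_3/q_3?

Using pₖ = aₖpₖ₋₁ + pₖ₋₂, qₖ = aₖqₖ₋₁ + qₖ₋₂ (with p₋₁=1, p₋₂=0, q₋₁=0, q₋₂=1):
  k=0: a=0, p=0, q=1
  k=1: a=4, p=1, q=4
  k=2: a=1, p=1, q=5
  k=3: a=1, p=2, q=9

2/9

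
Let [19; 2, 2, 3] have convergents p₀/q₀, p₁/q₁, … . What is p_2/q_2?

97/5

Using pₖ = aₖpₖ₋₁ + pₖ₋₂, qₖ = aₖqₖ₋₁ + qₖ₋₂ (with p₋₁=1, p₋₂=0, q₋₁=0, q₋₂=1):
  k=0: a=19, p=19, q=1
  k=1: a=2, p=39, q=2
  k=2: a=2, p=97, q=5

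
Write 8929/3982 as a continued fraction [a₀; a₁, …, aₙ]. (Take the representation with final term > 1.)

8929 = 2·3982 + 965
3982 = 4·965 + 122
965 = 7·122 + 111
122 = 1·111 + 11
111 = 10·11 + 1
11 = 11·1 + 0  (stop)
So 8929/3982 = [2; 4, 7, 1, 10, 11].

[2; 4, 7, 1, 10, 11]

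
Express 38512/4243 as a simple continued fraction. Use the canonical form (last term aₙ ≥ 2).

[9; 13, 18, 18]

38512 = 9×4243 + 325
4243 = 13×325 + 18
325 = 18×18 + 1
18 = 18×1 + 0  (stop)
So 38512/4243 = [9; 13, 18, 18].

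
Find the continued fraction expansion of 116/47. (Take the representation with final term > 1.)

[2; 2, 7, 3]

116 = 2×47 + 22
47 = 2×22 + 3
22 = 7×3 + 1
3 = 3×1 + 0  (stop)
So 116/47 = [2; 2, 7, 3].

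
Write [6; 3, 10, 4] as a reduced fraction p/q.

Using pₖ = aₖpₖ₋₁ + pₖ₋₂ and qₖ = aₖqₖ₋₁ + qₖ₋₂:
  k=0: a=6, p=6, q=1
  k=1: a=3, p=19, q=3
  k=2: a=10, p=196, q=31
  k=3: a=4, p=803, q=127

803/127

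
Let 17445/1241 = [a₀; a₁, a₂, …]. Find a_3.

11

17445 = 14·1241 + 71   →  a_0 = 14
1241 = 17·71 + 34   →  a_1 = 17
71 = 2·34 + 3   →  a_2 = 2
34 = 11·3 + 1   →  a_3 = 11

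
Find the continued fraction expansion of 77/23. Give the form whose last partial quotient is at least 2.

77 = 3×23 + 8
23 = 2×8 + 7
8 = 1×7 + 1
7 = 7×1 + 0  (stop)
So 77/23 = [3; 2, 1, 7].

[3; 2, 1, 7]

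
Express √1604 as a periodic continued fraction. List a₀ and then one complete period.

[40; 20, 80]

a₀ = ⌊√1604⌋ = 40.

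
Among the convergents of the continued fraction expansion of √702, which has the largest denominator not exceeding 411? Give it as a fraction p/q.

5617/212

√702 = [26; 2, 52, …] (period length 2).
Convergents:
  p_0/q_0 = 26/1
  p_1/q_1 = 53/2
  p_2/q_2 = 2782/105
  p_3/q_3 = 5617/212
  p_4/q_4 = 294866/11129
q_3 = 212 ≤ 411 < 11129 = q_4, so the answer is 5617/212.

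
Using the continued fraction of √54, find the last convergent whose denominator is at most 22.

147/20

√54 = [7; 2, 1, 6, 1, 2, 14, …] (period length 6).
Convergents:
  p_0/q_0 = 7/1
  p_1/q_1 = 15/2
  p_2/q_2 = 22/3
  p_3/q_3 = 147/20
  p_4/q_4 = 169/23
q_3 = 20 ≤ 22 < 23 = q_4, so the answer is 147/20.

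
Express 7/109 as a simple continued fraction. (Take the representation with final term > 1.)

[0; 15, 1, 1, 3]

7 = 0×109 + 7
109 = 15×7 + 4
7 = 1×4 + 3
4 = 1×3 + 1
3 = 3×1 + 0  (stop)
So 7/109 = [0; 15, 1, 1, 3].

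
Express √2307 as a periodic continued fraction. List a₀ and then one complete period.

[48; 32, 96]

a₀ = ⌊√2307⌋ = 48.
With m₀=0, d₀=1 and mₖ₊₁ = dₖaₖ − mₖ, dₖ₊₁ = (n − mₖ₊₁²)/dₖ, aₖ₊₁ = ⌊(a₀+mₖ₊₁)/dₖ₊₁⌋:
  k=1: m=48, d=3, a=32
  k=2: m=48, d=1, a=96
d=1 and a=2a₀=96 at k=2, so the next step gives (m, d) = (48, 3) again — its k=1 value — and the period has length 2.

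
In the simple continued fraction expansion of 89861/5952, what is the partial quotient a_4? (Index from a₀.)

89861 = 15·5952 + 581   →  a_0 = 15
5952 = 10·581 + 142   →  a_1 = 10
581 = 4·142 + 13   →  a_2 = 4
142 = 10·13 + 12   →  a_3 = 10
13 = 1·12 + 1   →  a_4 = 1

1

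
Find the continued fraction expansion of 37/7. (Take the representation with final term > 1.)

[5; 3, 2]

37 = 5·7 + 2
7 = 3·2 + 1
2 = 2·1 + 0  (stop)
So 37/7 = [5; 3, 2].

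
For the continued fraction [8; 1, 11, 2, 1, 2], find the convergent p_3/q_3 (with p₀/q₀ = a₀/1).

223/25

Using pₖ = aₖpₖ₋₁ + pₖ₋₂, qₖ = aₖqₖ₋₁ + qₖ₋₂ (with p₋₁=1, p₋₂=0, q₋₁=0, q₋₂=1):
  k=0: a=8, p=8, q=1
  k=1: a=1, p=9, q=1
  k=2: a=11, p=107, q=12
  k=3: a=2, p=223, q=25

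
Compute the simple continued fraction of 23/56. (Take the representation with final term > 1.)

23 = 0*56 + 23
56 = 2*23 + 10
23 = 2*10 + 3
10 = 3*3 + 1
3 = 3*1 + 0  (stop)
So 23/56 = [0; 2, 2, 3, 3].

[0; 2, 2, 3, 3]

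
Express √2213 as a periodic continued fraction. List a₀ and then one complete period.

a₀ = ⌊√2213⌋ = 47.

[47; 23, 1, 1, 23, 94]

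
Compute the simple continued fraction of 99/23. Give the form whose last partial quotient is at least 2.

99 = 4·23 + 7
23 = 3·7 + 2
7 = 3·2 + 1
2 = 2·1 + 0  (stop)
So 99/23 = [4; 3, 3, 2].

[4; 3, 3, 2]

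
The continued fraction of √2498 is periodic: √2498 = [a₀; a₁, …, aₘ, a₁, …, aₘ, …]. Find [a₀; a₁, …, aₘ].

[49; 1, 48, 1, 98]

a₀ = ⌊√2498⌋ = 49.
With m₀=0, d₀=1 and mₖ₊₁ = dₖaₖ − mₖ, dₖ₊₁ = (n − mₖ₊₁²)/dₖ, aₖ₊₁ = ⌊(a₀+mₖ₊₁)/dₖ₊₁⌋:
  k=1: m=49, d=97, a=1
  k=2: m=48, d=2, a=48
  k=3: m=48, d=97, a=1
  k=4: m=49, d=1, a=98
d=1 and a=2a₀=98 at k=4, so the next step gives (m, d) = (49, 97) again — its k=1 value — and the period has length 4.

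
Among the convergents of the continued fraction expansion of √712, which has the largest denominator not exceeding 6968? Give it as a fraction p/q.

85947/3221

√712 = [26; 1, 2, 6, 2, 1, 52, …] (period length 6).
Convergents:
  p_0/q_0 = 26/1
  p_1/q_1 = 27/1
  p_2/q_2 = 80/3
  p_3/q_3 = 507/19
  p_4/q_4 = 1094/41
  p_5/q_5 = 1601/60
  p_6/q_6 = 84346/3161
  p_7/q_7 = 85947/3221
  p_8/q_8 = 256240/9603
q_7 = 3221 ≤ 6968 < 9603 = q_8, so the answer is 85947/3221.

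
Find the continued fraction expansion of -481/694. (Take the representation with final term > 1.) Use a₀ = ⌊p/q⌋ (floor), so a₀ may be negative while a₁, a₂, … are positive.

-481 = -1×694 + 213
694 = 3×213 + 55
213 = 3×55 + 48
55 = 1×48 + 7
48 = 6×7 + 6
7 = 1×6 + 1
6 = 6×1 + 0  (stop)
So -481/694 = [-1; 3, 3, 1, 6, 1, 6].

[-1; 3, 3, 1, 6, 1, 6]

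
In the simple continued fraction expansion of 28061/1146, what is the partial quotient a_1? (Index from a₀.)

2

28061 = 24·1146 + 557   →  a_0 = 24
1146 = 2·557 + 32   →  a_1 = 2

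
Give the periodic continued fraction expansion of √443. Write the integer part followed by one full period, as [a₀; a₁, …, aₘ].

a₀ = ⌊√443⌋ = 21.
With m₀=0, d₀=1 and mₖ₊₁ = dₖaₖ − mₖ, dₖ₊₁ = (n − mₖ₊₁²)/dₖ, aₖ₊₁ = ⌊(a₀+mₖ₊₁)/dₖ₊₁⌋:
  k=1: m=21, d=2, a=21
  k=2: m=21, d=1, a=42
d=1 and a=2a₀=42 at k=2, so the next step gives (m, d) = (21, 2) again — its k=1 value — and the period has length 2.

[21; 21, 42]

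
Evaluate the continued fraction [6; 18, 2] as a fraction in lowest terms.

Using pₖ = aₖpₖ₋₁ + pₖ₋₂ and qₖ = aₖqₖ₋₁ + qₖ₋₂:
  k=0: a=6, p=6, q=1
  k=1: a=18, p=109, q=18
  k=2: a=2, p=224, q=37

224/37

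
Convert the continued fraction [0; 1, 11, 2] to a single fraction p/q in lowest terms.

23/25

Fold from the inside: start with 2/1.
  11 + 1/2 = 23/2
  1 + 2/23 = 25/23
  0 + 23/25 = 23/25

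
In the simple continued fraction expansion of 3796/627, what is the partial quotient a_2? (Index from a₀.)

3796 = 6·627 + 34   →  a_0 = 6
627 = 18·34 + 15   →  a_1 = 18
34 = 2·15 + 4   →  a_2 = 2

2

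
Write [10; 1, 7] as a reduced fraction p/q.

87/8

Fold from the inside: start with 7/1.
  1 + 1/7 = 8/7
  10 + 7/8 = 87/8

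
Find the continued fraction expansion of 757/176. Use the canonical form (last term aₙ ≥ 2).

757 = 4·176 + 53
176 = 3·53 + 17
53 = 3·17 + 2
17 = 8·2 + 1
2 = 2·1 + 0  (stop)
So 757/176 = [4; 3, 3, 8, 2].

[4; 3, 3, 8, 2]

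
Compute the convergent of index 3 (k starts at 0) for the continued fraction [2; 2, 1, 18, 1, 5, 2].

Using pₖ = aₖpₖ₋₁ + pₖ₋₂, qₖ = aₖqₖ₋₁ + qₖ₋₂ (with p₋₁=1, p₋₂=0, q₋₁=0, q₋₂=1):
  k=0: a=2, p=2, q=1
  k=1: a=2, p=5, q=2
  k=2: a=1, p=7, q=3
  k=3: a=18, p=131, q=56

131/56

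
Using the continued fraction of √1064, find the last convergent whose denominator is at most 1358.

44264/1357

√1064 = [32; 1, 1, 1, 1, 1, 1, 1, 64, …] (period length 8).
Convergents:
  p_0/q_0 = 32/1
  p_1/q_1 = 33/1
  p_2/q_2 = 65/2
  p_3/q_3 = 98/3
  p_4/q_4 = 163/5
  p_5/q_5 = 261/8
  p_6/q_6 = 424/13
  p_7/q_7 = 685/21
  p_8/q_8 = 44264/1357
  p_9/q_9 = 44949/1378
q_8 = 1357 ≤ 1358 < 1378 = q_9, so the answer is 44264/1357.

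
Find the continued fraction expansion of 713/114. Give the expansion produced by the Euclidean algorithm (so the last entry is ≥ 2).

713 = 6·114 + 29
114 = 3·29 + 27
29 = 1·27 + 2
27 = 13·2 + 1
2 = 2·1 + 0  (stop)
So 713/114 = [6; 3, 1, 13, 2].

[6; 3, 1, 13, 2]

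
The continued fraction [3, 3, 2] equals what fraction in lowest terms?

23/7

Fold from the inside: start with 2/1.
  3 + 1/2 = 7/2
  3 + 2/7 = 23/7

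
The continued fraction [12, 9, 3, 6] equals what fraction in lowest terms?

2143/177

Fold from the inside: start with 6/1.
  3 + 1/6 = 19/6
  9 + 6/19 = 177/19
  12 + 19/177 = 2143/177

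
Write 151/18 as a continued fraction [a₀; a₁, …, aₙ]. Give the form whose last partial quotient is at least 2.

[8; 2, 1, 1, 3]

151 = 8·18 + 7
18 = 2·7 + 4
7 = 1·4 + 3
4 = 1·3 + 1
3 = 3·1 + 0  (stop)
So 151/18 = [8; 2, 1, 1, 3].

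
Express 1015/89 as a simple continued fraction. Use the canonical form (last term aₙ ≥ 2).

[11; 2, 2, 8, 2]

1015 = 11×89 + 36
89 = 2×36 + 17
36 = 2×17 + 2
17 = 8×2 + 1
2 = 2×1 + 0  (stop)
So 1015/89 = [11; 2, 2, 8, 2].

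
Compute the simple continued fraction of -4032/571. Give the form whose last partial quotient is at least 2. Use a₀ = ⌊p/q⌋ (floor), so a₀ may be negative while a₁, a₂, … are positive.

-4032 = -8*571 + 536
571 = 1*536 + 35
536 = 15*35 + 11
35 = 3*11 + 2
11 = 5*2 + 1
2 = 2*1 + 0  (stop)
So -4032/571 = [-8; 1, 15, 3, 5, 2].

[-8; 1, 15, 3, 5, 2]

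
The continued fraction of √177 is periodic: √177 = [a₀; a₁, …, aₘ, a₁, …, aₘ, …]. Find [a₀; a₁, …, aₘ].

[13; 3, 3, 2, 8, 2, 3, 3, 26]

a₀ = ⌊√177⌋ = 13.
With m₀=0, d₀=1 and mₖ₊₁ = dₖaₖ − mₖ, dₖ₊₁ = (n − mₖ₊₁²)/dₖ, aₖ₊₁ = ⌊(a₀+mₖ₊₁)/dₖ₊₁⌋:
  k=1: m=13, d=8, a=3
  k=2: m=11, d=7, a=3
  k=3: m=10, d=11, a=2
  k=4: m=12, d=3, a=8
  k=5: m=12, d=11, a=2
  k=6: m=10, d=7, a=3
  k=7: m=11, d=8, a=3
  k=8: m=13, d=1, a=26
d=1 and a=2a₀=26 at k=8, so the next step gives (m, d) = (13, 8) again — its k=1 value — and the period has length 8.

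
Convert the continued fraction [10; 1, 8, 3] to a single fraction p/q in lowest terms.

305/28

Fold from the inside: start with 3/1.
  8 + 1/3 = 25/3
  1 + 3/25 = 28/25
  10 + 25/28 = 305/28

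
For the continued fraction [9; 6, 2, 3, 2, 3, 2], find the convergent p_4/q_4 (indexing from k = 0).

943/103

Using pₖ = aₖpₖ₋₁ + pₖ₋₂, qₖ = aₖqₖ₋₁ + qₖ₋₂ (with p₋₁=1, p₋₂=0, q₋₁=0, q₋₂=1):
  k=0: a=9, p=9, q=1
  k=1: a=6, p=55, q=6
  k=2: a=2, p=119, q=13
  k=3: a=3, p=412, q=45
  k=4: a=2, p=943, q=103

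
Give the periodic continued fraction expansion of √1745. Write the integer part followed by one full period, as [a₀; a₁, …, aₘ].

[41; 1, 3, 2, 2, 3, 1, 82]

a₀ = ⌊√1745⌋ = 41.
With m₀=0, d₀=1 and mₖ₊₁ = dₖaₖ − mₖ, dₖ₊₁ = (n − mₖ₊₁²)/dₖ, aₖ₊₁ = ⌊(a₀+mₖ₊₁)/dₖ₊₁⌋:
  k=1: m=41, d=64, a=1
  k=2: m=23, d=19, a=3
  k=3: m=34, d=31, a=2
  k=4: m=28, d=31, a=2
  k=5: m=34, d=19, a=3
  k=6: m=23, d=64, a=1
  k=7: m=41, d=1, a=82
d=1 and a=2a₀=82 at k=7, so the next step gives (m, d) = (41, 64) again — its k=1 value — and the period has length 7.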